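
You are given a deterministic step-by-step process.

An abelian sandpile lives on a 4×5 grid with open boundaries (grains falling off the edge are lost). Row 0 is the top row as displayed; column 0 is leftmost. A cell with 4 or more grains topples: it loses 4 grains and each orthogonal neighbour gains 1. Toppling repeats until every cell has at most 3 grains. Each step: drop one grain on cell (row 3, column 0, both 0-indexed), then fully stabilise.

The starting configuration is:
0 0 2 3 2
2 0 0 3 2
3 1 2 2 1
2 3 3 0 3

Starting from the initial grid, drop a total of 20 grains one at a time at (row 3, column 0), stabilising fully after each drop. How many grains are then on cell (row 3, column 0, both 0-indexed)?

2

t=0: 0 0 2 3 2
2 0 0 3 2
3 1 2 2 1
2 3 3 0 3
t=1: 0 0 2 3 2
2 0 0 3 2
3 1 2 2 1
3 3 3 0 3
t=2: 0 0 2 3 2
3 0 0 3 2
0 3 3 2 1
2 1 0 1 3
t=3: 0 0 2 3 2
3 0 0 3 2
0 3 3 2 1
3 1 0 1 3
t=4: 0 0 2 3 2
3 0 0 3 2
1 3 3 2 1
0 2 0 1 3
t=5: 0 0 2 3 2
3 0 0 3 2
1 3 3 2 1
1 2 0 1 3
t=6: 0 0 2 3 2
3 0 0 3 2
1 3 3 2 1
2 2 0 1 3
t=7: 0 0 2 3 2
3 0 0 3 2
1 3 3 2 1
3 2 0 1 3
t=8: 0 0 2 3 2
3 0 0 3 2
2 3 3 2 1
0 3 0 1 3
t=9: 0 0 2 3 2
3 0 0 3 2
2 3 3 2 1
1 3 0 1 3
t=10: 0 0 2 3 2
3 0 0 3 2
2 3 3 2 1
2 3 0 1 3
t=11: 0 0 2 3 2
3 0 0 3 2
2 3 3 2 1
3 3 0 1 3
t=12: 1 0 2 3 2
0 2 1 3 2
1 2 0 3 1
2 1 2 1 3
t=13: 1 0 2 3 2
0 2 1 3 2
1 2 0 3 1
3 1 2 1 3
t=14: 1 0 2 3 2
0 2 1 3 2
2 2 0 3 1
0 2 2 1 3
t=15: 1 0 2 3 2
0 2 1 3 2
2 2 0 3 1
1 2 2 1 3
t=16: 1 0 2 3 2
0 2 1 3 2
2 2 0 3 1
2 2 2 1 3
t=17: 1 0 2 3 2
0 2 1 3 2
2 2 0 3 1
3 2 2 1 3
t=18: 1 0 2 3 2
0 2 1 3 2
3 2 0 3 1
0 3 2 1 3
t=19: 1 0 2 3 2
0 2 1 3 2
3 2 0 3 1
1 3 2 1 3
t=20: 1 0 2 3 2
0 2 1 3 2
3 2 0 3 1
2 3 2 1 3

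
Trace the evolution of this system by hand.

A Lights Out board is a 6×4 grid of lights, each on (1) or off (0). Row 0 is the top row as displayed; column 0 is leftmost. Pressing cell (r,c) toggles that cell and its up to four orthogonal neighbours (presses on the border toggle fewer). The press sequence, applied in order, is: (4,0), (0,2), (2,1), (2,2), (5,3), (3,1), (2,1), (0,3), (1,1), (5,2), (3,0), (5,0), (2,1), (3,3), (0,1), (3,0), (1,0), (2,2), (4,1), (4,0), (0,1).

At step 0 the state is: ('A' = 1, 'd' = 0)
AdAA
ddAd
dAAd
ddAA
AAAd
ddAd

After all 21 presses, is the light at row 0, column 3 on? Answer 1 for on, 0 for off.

1

0) AdAA
ddAd
dAAd
ddAA
AAAd
ddAd
1) AdAA
ddAd
dAAd
AdAA
ddAd
AdAd
2) AAdd
dddd
dAAd
AdAA
ddAd
AdAd
3) AAdd
dAdd
Addd
AAAA
ddAd
AdAd
4) AAdd
dAAd
AAAA
AAdA
ddAd
AdAd
5) AAdd
dAAd
AAAA
AAdA
ddAA
AddA
6) AAdd
dAAd
AdAA
ddAA
dAAA
AddA
7) AAdd
ddAd
dAdA
dAAA
dAAA
AddA
8) AAAA
ddAA
dAdA
dAAA
dAAA
AddA
9) AdAA
AAdA
dddA
dAAA
dAAA
AddA
10) AdAA
AAdA
dddA
dAAA
dAdA
AAAd
11) AdAA
AAdA
AddA
AdAA
AAdA
AAAd
12) AdAA
AAdA
AddA
AdAA
dAdA
ddAd
13) AdAA
AddA
dAAA
AAAA
dAdA
ddAd
14) AdAA
AddA
dAAd
AAdd
dAdd
ddAd
15) dAdA
AAdA
dAAd
AAdd
dAdd
ddAd
16) dAdA
AAdA
AAAd
dddd
AAdd
ddAd
17) AAdA
dddA
dAAd
dddd
AAdd
ddAd
18) AAdA
ddAA
dddA
ddAd
AAdd
ddAd
19) AAdA
ddAA
dddA
dAAd
ddAd
dAAd
20) AAdA
ddAA
dddA
AAAd
AAAd
AAAd
21) ddAA
dAAA
dddA
AAAd
AAAd
AAAd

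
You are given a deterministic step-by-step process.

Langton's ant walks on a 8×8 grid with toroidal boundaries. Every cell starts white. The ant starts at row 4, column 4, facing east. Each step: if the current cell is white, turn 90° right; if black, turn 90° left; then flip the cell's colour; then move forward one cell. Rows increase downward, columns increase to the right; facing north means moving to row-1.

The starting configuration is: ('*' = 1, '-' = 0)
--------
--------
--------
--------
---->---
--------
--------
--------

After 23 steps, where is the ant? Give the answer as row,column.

2,3

[0] --------
--------
--------
--------
---->---
--------
--------
--------
[1] --------
--------
--------
--------
----*---
----v---
--------
--------
[2] --------
--------
--------
--------
----*---
---<*---
--------
--------
[3] --------
--------
--------
--------
---^*---
---**---
--------
--------
[4] --------
--------
--------
--------
---*>---
---**---
--------
--------
[5] --------
--------
--------
----^---
---*----
---**---
--------
--------
[6] --------
--------
--------
----*>--
---*----
---**---
--------
--------
[7] --------
--------
--------
----**--
---*-v--
---**---
--------
--------
[8] --------
--------
--------
----**--
---*<*--
---**---
--------
--------
[9] --------
--------
--------
----^*--
---***--
---**---
--------
--------
[10] --------
--------
--------
---<-*--
---***--
---**---
--------
--------
[11] --------
--------
---^----
---*-*--
---***--
---**---
--------
--------
[12] --------
--------
---*>---
---*-*--
---***--
---**---
--------
--------
[13] --------
--------
---**---
---*v*--
---***--
---**---
--------
--------
[14] --------
--------
---**---
---<**--
---***--
---**---
--------
--------
[15] --------
--------
---**---
----**--
---v**--
---**---
--------
--------
[16] --------
--------
---**---
----**--
---->*--
---**---
--------
--------
[17] --------
--------
---**---
----^*--
-----*--
---**---
--------
--------
[18] --------
--------
---**---
---<-*--
-----*--
---**---
--------
--------
[19] --------
--------
---^*---
---*-*--
-----*--
---**---
--------
--------
[20] --------
--------
--<-*---
---*-*--
-----*--
---**---
--------
--------
[21] --------
--^-----
--*-*---
---*-*--
-----*--
---**---
--------
--------
[22] --------
--*>----
--*-*---
---*-*--
-----*--
---**---
--------
--------
[23] --------
--**----
--*v*---
---*-*--
-----*--
---**---
--------
--------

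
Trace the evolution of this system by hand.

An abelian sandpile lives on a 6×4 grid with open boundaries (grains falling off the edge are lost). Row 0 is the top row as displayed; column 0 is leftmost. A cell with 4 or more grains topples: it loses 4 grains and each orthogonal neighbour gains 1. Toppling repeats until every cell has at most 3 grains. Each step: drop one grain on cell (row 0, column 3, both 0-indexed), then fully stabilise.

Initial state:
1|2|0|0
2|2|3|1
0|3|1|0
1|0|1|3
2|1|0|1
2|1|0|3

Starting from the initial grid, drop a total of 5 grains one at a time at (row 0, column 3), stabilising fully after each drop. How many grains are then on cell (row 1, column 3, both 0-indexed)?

t=0: 1|2|0|0
2|2|3|1
0|3|1|0
1|0|1|3
2|1|0|1
2|1|0|3
t=1: 1|2|0|1
2|2|3|1
0|3|1|0
1|0|1|3
2|1|0|1
2|1|0|3
t=2: 1|2|0|2
2|2|3|1
0|3|1|0
1|0|1|3
2|1|0|1
2|1|0|3
t=3: 1|2|0|3
2|2|3|1
0|3|1|0
1|0|1|3
2|1|0|1
2|1|0|3
t=4: 1|2|1|0
2|2|3|2
0|3|1|0
1|0|1|3
2|1|0|1
2|1|0|3
t=5: 1|2|1|1
2|2|3|2
0|3|1|0
1|0|1|3
2|1|0|1
2|1|0|3

2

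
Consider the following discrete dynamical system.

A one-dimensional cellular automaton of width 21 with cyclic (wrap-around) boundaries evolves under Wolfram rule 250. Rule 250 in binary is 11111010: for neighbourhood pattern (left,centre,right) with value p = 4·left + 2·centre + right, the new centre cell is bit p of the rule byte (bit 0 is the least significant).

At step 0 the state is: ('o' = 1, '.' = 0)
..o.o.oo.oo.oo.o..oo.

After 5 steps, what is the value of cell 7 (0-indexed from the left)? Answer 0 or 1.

step 0: ..o.o.oo.oo.oo.o..oo.
step 1: .o.o.oooooooooo.ooooo
step 2: o.o.ooooooooooooooooo
step 3: oo.oooooooooooooooooo
step 4: ooooooooooooooooooooo
step 5: ooooooooooooooooooooo

1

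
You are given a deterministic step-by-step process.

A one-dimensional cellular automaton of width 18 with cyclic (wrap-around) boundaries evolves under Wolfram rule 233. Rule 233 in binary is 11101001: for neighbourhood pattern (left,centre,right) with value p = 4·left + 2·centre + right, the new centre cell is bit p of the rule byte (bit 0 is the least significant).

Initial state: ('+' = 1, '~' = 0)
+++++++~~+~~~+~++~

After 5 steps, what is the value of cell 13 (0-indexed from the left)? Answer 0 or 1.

1

t=0: +++++++~~+~~~+~++~
t=1: +++++++~~~~+~~++++
t=2: +++++++~++~~~~++++
t=3: ++++++++++~++~++++
t=4: ++++++++++++++++++
t=5: ++++++++++++++++++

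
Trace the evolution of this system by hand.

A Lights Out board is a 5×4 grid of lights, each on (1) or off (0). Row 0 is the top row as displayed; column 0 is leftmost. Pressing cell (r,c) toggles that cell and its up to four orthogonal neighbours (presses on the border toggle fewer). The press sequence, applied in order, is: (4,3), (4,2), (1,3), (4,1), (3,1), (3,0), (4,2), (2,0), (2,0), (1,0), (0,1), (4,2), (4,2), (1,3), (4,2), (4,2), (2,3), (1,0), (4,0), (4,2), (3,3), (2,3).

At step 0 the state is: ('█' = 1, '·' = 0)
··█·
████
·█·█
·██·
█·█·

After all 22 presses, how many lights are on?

8

t=0: ··█·
████
·█·█
·██·
█·█·
t=1: ··█·
████
·█·█
·███
█··█
t=2: ··█·
████
·█·█
·█·█
███·
t=3: ··██
██··
·█··
·█·█
███·
t=4: ··██
██··
·█··
···█
····
t=5: ··██
██··
····
████
·█··
t=6: ··██
██··
█···
··██
██··
t=7: ··██
██··
█···
···█
█·██
t=8: ··██
·█··
·█··
█··█
█·██
t=9: ··██
██··
█···
···█
█·██
t=10: █·██
····
····
···█
█·██
t=11: ·█·█
·█··
····
···█
█·██
t=12: ·█·█
·█··
····
··██
██··
t=13: ·█·█
·█··
····
···█
█·██
t=14: ·█··
·███
···█
···█
█·██
t=15: ·█··
·███
···█
··██
██··
t=16: ·█··
·███
···█
···█
█·██
t=17: ·█··
·██·
··█·
····
█·██
t=18: ██··
█·█·
█·█·
····
█·██
t=19: ██··
█·█·
█·█·
█···
·███
t=20: ██··
█·█·
█·█·
█·█·
····
t=21: ██··
█·█·
█·██
█··█
···█
t=22: ██··
█·██
█···
█···
···█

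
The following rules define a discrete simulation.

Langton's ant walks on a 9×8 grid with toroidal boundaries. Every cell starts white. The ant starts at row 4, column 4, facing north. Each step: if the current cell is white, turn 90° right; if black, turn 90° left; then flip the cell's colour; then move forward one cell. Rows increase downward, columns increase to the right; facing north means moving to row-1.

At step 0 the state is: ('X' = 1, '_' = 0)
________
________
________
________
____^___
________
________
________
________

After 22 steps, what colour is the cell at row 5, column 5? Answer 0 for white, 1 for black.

1

k=0  ________
________
________
________
____^___
________
________
________
________
k=1  ________
________
________
________
____X>__
________
________
________
________
k=2  ________
________
________
________
____XX__
_____v__
________
________
________
k=3  ________
________
________
________
____XX__
____<X__
________
________
________
k=4  ________
________
________
________
____^X__
____XX__
________
________
________
k=5  ________
________
________
________
___<_X__
____XX__
________
________
________
k=6  ________
________
________
___^____
___X_X__
____XX__
________
________
________
k=7  ________
________
________
___X>___
___X_X__
____XX__
________
________
________
k=8  ________
________
________
___XX___
___XvX__
____XX__
________
________
________
k=9  ________
________
________
___XX___
___<XX__
____XX__
________
________
________
k=10  ________
________
________
___XX___
____XX__
___vXX__
________
________
________
k=11  ________
________
________
___XX___
____XX__
__<XXX__
________
________
________
k=12  ________
________
________
___XX___
__^_XX__
__XXXX__
________
________
________
k=13  ________
________
________
___XX___
__X>XX__
__XXXX__
________
________
________
k=14  ________
________
________
___XX___
__XXXX__
__XvXX__
________
________
________
k=15  ________
________
________
___XX___
__XXXX__
__X_>X__
________
________
________
k=16  ________
________
________
___XX___
__XX^X__
__X__X__
________
________
________
k=17  ________
________
________
___XX___
__X<_X__
__X__X__
________
________
________
k=18  ________
________
________
___XX___
__X__X__
__Xv_X__
________
________
________
k=19  ________
________
________
___XX___
__X__X__
__<X_X__
________
________
________
k=20  ________
________
________
___XX___
__X__X__
___X_X__
__v_____
________
________
k=21  ________
________
________
___XX___
__X__X__
___X_X__
_<X_____
________
________
k=22  ________
________
________
___XX___
__X__X__
_^_X_X__
_XX_____
________
________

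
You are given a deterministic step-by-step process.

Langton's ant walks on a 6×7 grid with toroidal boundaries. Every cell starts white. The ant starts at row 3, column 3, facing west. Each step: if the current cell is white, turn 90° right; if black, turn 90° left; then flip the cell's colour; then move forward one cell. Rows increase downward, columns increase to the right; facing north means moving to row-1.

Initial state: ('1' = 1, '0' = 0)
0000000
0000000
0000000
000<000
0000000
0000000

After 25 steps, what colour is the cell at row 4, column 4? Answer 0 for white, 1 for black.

gen 0: 0000000
0000000
0000000
000<000
0000000
0000000
gen 1: 0000000
0000000
000^000
0001000
0000000
0000000
gen 2: 0000000
0000000
0001>00
0001000
0000000
0000000
gen 3: 0000000
0000000
0001100
0001v00
0000000
0000000
gen 4: 0000000
0000000
0001100
000<100
0000000
0000000
gen 5: 0000000
0000000
0001100
0000100
000v000
0000000
gen 6: 0000000
0000000
0001100
0000100
00<1000
0000000
gen 7: 0000000
0000000
0001100
00^0100
0011000
0000000
gen 8: 0000000
0000000
0001100
001>100
0011000
0000000
gen 9: 0000000
0000000
0001100
0011100
001v000
0000000
gen 10: 0000000
0000000
0001100
0011100
0010>00
0000000
gen 11: 0000000
0000000
0001100
0011100
0010100
0000v00
gen 12: 0000000
0000000
0001100
0011100
0010100
000<100
gen 13: 0000000
0000000
0001100
0011100
001^100
0001100
gen 14: 0000000
0000000
0001100
0011100
0011>00
0001100
gen 15: 0000000
0000000
0001100
0011^00
0011000
0001100
gen 16: 0000000
0000000
0001100
001<000
0011000
0001100
gen 17: 0000000
0000000
0001100
0010000
001v000
0001100
gen 18: 0000000
0000000
0001100
0010000
0010>00
0001100
gen 19: 0000000
0000000
0001100
0010000
0010100
0001v00
gen 20: 0000000
0000000
0001100
0010000
0010100
00010>0
gen 21: 00000v0
0000000
0001100
0010000
0010100
0001010
gen 22: 0000<10
0000000
0001100
0010000
0010100
0001010
gen 23: 0000110
0000000
0001100
0010000
0010100
0001^10
gen 24: 0000110
0000000
0001100
0010000
0010100
00011>0
gen 25: 0000110
0000000
0001100
0010000
00101^0
0001100

1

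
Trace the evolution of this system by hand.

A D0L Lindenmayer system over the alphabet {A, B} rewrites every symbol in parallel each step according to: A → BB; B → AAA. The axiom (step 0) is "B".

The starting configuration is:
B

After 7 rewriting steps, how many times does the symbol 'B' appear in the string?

step 0: B
step 1: AAA
step 2: BBBBBB
step 3: AAAAAAAAAAAAAAAAAA
step 4: BBBBBBBBBBBBBBBBBBBBBBBBBBBBBBBBBBBB
step 5: AAAAAAAAAAAAAAAAAAAAAAAAAAAAAAAAAAAAAAAAAAAAAAAAAAAAAAAAAAAAAAAAAAAAAAAAAAAAAAAAAAAAAAAAAAAAAAAAAAAAAAAAAAAA
step 6: BBBBBBBBBBBBBBBBBBBBBBBBBBBBBBBBBBBBBBBBBBBBBBBBBBBBBBBBBB…BBBBBBBBBBBBBBBBBBBBBBBBBBBBBBBBBBBBBBBBBBBBBBBBBBBBBBBBBB  (len 216)
step 7: AAAAAAAAAAAAAAAAAAAAAAAAAAAAAAAAAAAAAAAAAAAAAAAAAAAAAAAAAA…AAAAAAAAAAAAAAAAAAAAAAAAAAAAAAAAAAAAAAAAAAAAAAAAAAAAAAAAAA  (len 648)

0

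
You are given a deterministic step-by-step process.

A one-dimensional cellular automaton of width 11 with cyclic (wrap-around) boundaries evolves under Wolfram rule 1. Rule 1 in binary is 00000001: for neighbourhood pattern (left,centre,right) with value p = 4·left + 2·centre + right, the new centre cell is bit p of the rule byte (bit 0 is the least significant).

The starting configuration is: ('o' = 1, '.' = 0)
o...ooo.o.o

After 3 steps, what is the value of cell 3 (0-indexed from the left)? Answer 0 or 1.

t=0: o...ooo.o.o
t=1: ..o........
t=2: o...ooooooo
t=3: ..o........

0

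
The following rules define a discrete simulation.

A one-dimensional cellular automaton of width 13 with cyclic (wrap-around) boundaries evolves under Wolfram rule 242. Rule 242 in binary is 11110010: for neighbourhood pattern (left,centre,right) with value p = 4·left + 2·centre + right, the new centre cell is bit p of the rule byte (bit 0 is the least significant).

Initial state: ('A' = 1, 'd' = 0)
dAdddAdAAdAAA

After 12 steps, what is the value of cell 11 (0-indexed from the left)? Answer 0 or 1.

1

[0] dAdddAdAAdAAA
[1] AdAdAdAdAAdAA
[2] AAdAdAdAdAAdA
[3] AAAdAdAdAdAAd
[4] dAAAdAdAdAdAA
[5] AdAAAdAdAdAdA
[6] AAdAAAdAdAdAd
[7] dAAdAAAdAdAdA
[8] AdAAdAAAdAdAd
[9] dAdAAdAAAdAdA
[10] AdAdAAdAAAdAd
[11] dAdAdAAdAAAdA
[12] AdAdAdAAdAAAd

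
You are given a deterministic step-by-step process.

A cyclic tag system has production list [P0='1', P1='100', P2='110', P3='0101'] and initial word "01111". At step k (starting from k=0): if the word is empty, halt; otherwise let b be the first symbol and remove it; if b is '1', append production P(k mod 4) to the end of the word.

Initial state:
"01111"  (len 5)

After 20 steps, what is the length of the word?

16

0) "01111"  (len 5)
1) "1111"  (len 4)
2) "111100"  (len 6)
3) "11100110"  (len 8)
4) "11001100101"  (len 11)
5) "10011001011"  (len 11)
6) "0011001011100"  (len 13)
7) "011001011100"  (len 12)
8) "11001011100"  (len 11)
9) "10010111001"  (len 11)
10) "0010111001100"  (len 13)
11) "010111001100"  (len 12)
12) "10111001100"  (len 11)
13) "01110011001"  (len 11)
14) "1110011001"  (len 10)
15) "110011001110"  (len 12)
16) "100110011100101"  (len 15)
17) "001100111001011"  (len 15)
18) "01100111001011"  (len 14)
19) "1100111001011"  (len 13)
20) "1001110010110101"  (len 16)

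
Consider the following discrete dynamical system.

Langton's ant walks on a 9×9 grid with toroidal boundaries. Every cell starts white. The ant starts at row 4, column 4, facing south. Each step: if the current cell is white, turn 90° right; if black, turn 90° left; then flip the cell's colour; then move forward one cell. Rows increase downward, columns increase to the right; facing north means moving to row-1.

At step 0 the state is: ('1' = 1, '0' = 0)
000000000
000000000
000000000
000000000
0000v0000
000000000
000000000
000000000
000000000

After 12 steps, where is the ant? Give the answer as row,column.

gen 0: 000000000
000000000
000000000
000000000
0000v0000
000000000
000000000
000000000
000000000
gen 1: 000000000
000000000
000000000
000000000
000<10000
000000000
000000000
000000000
000000000
gen 2: 000000000
000000000
000000000
000^00000
000110000
000000000
000000000
000000000
000000000
gen 3: 000000000
000000000
000000000
0001>0000
000110000
000000000
000000000
000000000
000000000
gen 4: 000000000
000000000
000000000
000110000
0001v0000
000000000
000000000
000000000
000000000
gen 5: 000000000
000000000
000000000
000110000
00010>000
000000000
000000000
000000000
000000000
gen 6: 000000000
000000000
000000000
000110000
000101000
00000v000
000000000
000000000
000000000
gen 7: 000000000
000000000
000000000
000110000
000101000
0000<1000
000000000
000000000
000000000
gen 8: 000000000
000000000
000000000
000110000
0001^1000
000011000
000000000
000000000
000000000
gen 9: 000000000
000000000
000000000
000110000
00011>000
000011000
000000000
000000000
000000000
gen 10: 000000000
000000000
000000000
00011^000
000110000
000011000
000000000
000000000
000000000
gen 11: 000000000
000000000
000000000
000111>00
000110000
000011000
000000000
000000000
000000000
gen 12: 000000000
000000000
000000000
000111100
000110v00
000011000
000000000
000000000
000000000

4,6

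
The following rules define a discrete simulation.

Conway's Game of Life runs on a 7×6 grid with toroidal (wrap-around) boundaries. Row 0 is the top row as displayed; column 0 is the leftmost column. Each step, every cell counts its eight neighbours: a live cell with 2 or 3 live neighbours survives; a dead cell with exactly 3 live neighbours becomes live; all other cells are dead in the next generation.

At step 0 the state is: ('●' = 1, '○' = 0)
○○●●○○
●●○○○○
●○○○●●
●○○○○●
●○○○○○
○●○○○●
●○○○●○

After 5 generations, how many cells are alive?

step 0: ○○●●○○
●●○○○○
●○○○●●
●○○○○●
●○○○○○
○●○○○●
●○○○●○
step 1: ●○●●○●
●●●●●○
○○○○●○
○●○○●○
○●○○○○
○●○○○●
●●●●●●
step 2: ○○○○○○
●○○○○○
●○○○●○
○○○○○○
○●●○○○
○○○●○●
○○○○○○
step 3: ○○○○○○
○○○○○●
○○○○○●
○●○○○○
○○●○○○
○○●○○○
○○○○○○
step 4: ○○○○○○
○○○○○○
●○○○○○
○○○○○○
○●●○○○
○○○○○○
○○○○○○
step 5: ○○○○○○
○○○○○○
○○○○○○
○●○○○○
○○○○○○
○○○○○○
○○○○○○

1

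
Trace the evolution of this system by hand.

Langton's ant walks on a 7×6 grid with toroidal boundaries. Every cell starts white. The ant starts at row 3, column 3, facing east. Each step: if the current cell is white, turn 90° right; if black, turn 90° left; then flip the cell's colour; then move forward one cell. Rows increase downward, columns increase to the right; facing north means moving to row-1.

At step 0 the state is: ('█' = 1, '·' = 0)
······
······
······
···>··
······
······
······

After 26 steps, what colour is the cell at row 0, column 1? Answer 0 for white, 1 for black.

1

[0] ······
······
······
···>··
······
······
······
[1] ······
······
······
···█··
···v··
······
······
[2] ······
······
······
···█··
··<█··
······
······
[3] ······
······
······
··^█··
··██··
······
······
[4] ······
······
······
··█>··
··██··
······
······
[5] ······
······
···^··
··█···
··██··
······
······
[6] ······
······
···█>·
··█···
··██··
······
······
[7] ······
······
···██·
··█·v·
··██··
······
······
[8] ······
······
···██·
··█<█·
··██··
······
······
[9] ······
······
···^█·
··███·
··██··
······
······
[10] ······
······
··<·█·
··███·
··██··
······
······
[11] ······
··^···
··█·█·
··███·
··██··
······
······
[12] ······
··█>··
··█·█·
··███·
··██··
······
······
[13] ······
··██··
··█v█·
··███·
··██··
······
······
[14] ······
··██··
··<██·
··███·
··██··
······
······
[15] ······
··██··
···██·
··v██·
··██··
······
······
[16] ······
··██··
···██·
···>█·
··██··
······
······
[17] ······
··██··
···^█·
····█·
··██··
······
······
[18] ······
··██··
··<·█·
····█·
··██··
······
······
[19] ······
··^█··
··█·█·
····█·
··██··
······
······
[20] ······
·<·█··
··█·█·
····█·
··██··
······
······
[21] ·^····
·█·█··
··█·█·
····█·
··██··
······
······
[22] ·█>···
·█·█··
··█·█·
····█·
··██··
······
······
[23] ·██···
·█v█··
··█·█·
····█·
··██··
······
······
[24] ·██···
·<██··
··█·█·
····█·
··██··
······
······
[25] ·██···
··██··
·v█·█·
····█·
··██··
······
······
[26] ·██···
··██··
<██·█·
····█·
··██··
······
······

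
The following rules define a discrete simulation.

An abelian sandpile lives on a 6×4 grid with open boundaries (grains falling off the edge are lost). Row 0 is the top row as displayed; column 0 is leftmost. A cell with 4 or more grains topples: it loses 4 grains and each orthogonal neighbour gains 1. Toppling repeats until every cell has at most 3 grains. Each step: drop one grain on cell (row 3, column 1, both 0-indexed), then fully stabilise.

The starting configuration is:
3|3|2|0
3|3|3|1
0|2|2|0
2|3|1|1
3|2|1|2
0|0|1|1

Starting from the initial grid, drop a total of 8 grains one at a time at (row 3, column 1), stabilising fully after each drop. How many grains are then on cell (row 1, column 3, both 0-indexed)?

2

step 0: 3|3|2|0
3|3|3|1
0|2|2|0
2|3|1|1
3|2|1|2
0|0|1|1
step 1: 3|3|2|0
3|3|3|1
0|3|2|0
3|0|2|1
3|3|1|2
0|0|1|1
step 2: 3|3|2|0
3|3|3|1
0|3|2|0
3|1|2|1
3|3|1|2
0|0|1|1
step 3: 3|3|2|0
3|3|3|1
0|3|2|0
3|2|2|1
3|3|1|2
0|0|1|1
step 4: 3|3|2|0
3|3|3|1
0|3|2|0
3|3|2|1
3|3|1|2
0|0|1|1
step 5: 1|2|0|1
1|3|2|2
3|3|1|1
2|0|1|2
1|2|3|2
1|1|1|1
step 6: 1|2|0|1
1|3|2|2
3|3|1|1
2|1|1|2
1|2|3|2
1|1|1|1
step 7: 1|2|0|1
1|3|2|2
3|3|1|1
2|2|1|2
1|2|3|2
1|1|1|1
step 8: 1|2|0|1
1|3|2|2
3|3|1|1
2|3|1|2
1|2|3|2
1|1|1|1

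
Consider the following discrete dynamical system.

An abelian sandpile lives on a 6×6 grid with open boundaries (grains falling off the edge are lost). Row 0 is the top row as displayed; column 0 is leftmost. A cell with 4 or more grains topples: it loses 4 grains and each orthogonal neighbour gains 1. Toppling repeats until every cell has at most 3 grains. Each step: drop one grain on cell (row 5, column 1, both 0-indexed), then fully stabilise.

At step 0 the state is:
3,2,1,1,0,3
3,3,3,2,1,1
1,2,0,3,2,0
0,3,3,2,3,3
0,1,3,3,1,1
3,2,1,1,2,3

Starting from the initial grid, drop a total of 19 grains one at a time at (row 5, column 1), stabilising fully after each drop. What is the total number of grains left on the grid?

[0] 3,2,1,1,0,3
3,3,3,2,1,1
1,2,0,3,2,0
0,3,3,2,3,3
0,1,3,3,1,1
3,2,1,1,2,3
[1] 3,2,1,1,0,3
3,3,3,2,1,1
1,2,0,3,2,0
0,3,3,2,3,3
0,1,3,3,1,1
3,3,1,1,2,3
[2] 3,2,1,1,0,3
3,3,3,2,1,1
1,2,0,3,2,0
0,3,3,2,3,3
1,2,3,3,1,1
0,1,2,1,2,3
[3] 3,2,1,1,0,3
3,3,3,2,1,1
1,2,0,3,2,0
0,3,3,2,3,3
1,2,3,3,1,1
0,2,2,1,2,3
[4] 3,2,1,1,0,3
3,3,3,2,1,1
1,2,0,3,2,0
0,3,3,2,3,3
1,2,3,3,1,1
0,3,2,1,2,3
[5] 3,2,1,1,0,3
3,3,3,2,1,1
1,2,0,3,2,0
0,3,3,2,3,3
1,3,3,3,1,1
1,0,3,1,2,3
[6] 3,2,1,1,0,3
3,3,3,2,1,1
1,2,0,3,2,0
0,3,3,2,3,3
1,3,3,3,1,1
1,1,3,1,2,3
[7] 3,2,1,1,0,3
3,3,3,2,1,1
1,2,0,3,2,0
0,3,3,2,3,3
1,3,3,3,1,1
1,2,3,1,2,3
[8] 3,2,1,1,0,3
3,3,3,2,1,1
1,2,0,3,2,0
0,3,3,2,3,3
1,3,3,3,1,1
1,3,3,1,2,3
[9] 3,2,1,1,0,3
3,3,3,3,2,1
1,3,2,1,0,2
1,1,2,2,2,0
2,2,3,1,3,2
2,2,1,3,2,3
[10] 3,2,1,1,0,3
3,3,3,3,2,1
1,3,2,1,0,2
1,1,2,2,2,0
2,2,3,1,3,2
2,3,1,3,2,3
[11] 3,2,1,1,0,3
3,3,3,3,2,1
1,3,2,1,0,2
1,1,2,2,2,0
2,3,3,1,3,2
3,0,2,3,2,3
[12] 3,2,1,1,0,3
3,3,3,3,2,1
1,3,2,1,0,2
1,1,2,2,2,0
2,3,3,1,3,2
3,1,2,3,2,3
[13] 3,2,1,1,0,3
3,3,3,3,2,1
1,3,2,1,0,2
1,1,2,2,2,0
2,3,3,1,3,2
3,2,2,3,2,3
[14] 3,2,1,1,0,3
3,3,3,3,2,1
1,3,2,1,0,2
1,1,2,2,2,0
2,3,3,1,3,2
3,3,2,3,2,3
[15] 3,2,1,1,0,3
3,3,3,3,2,1
1,3,2,1,0,2
2,2,3,2,2,0
0,2,1,3,3,2
1,3,1,0,3,3
[16] 3,2,1,1,0,3
3,3,3,3,2,1
1,3,2,1,0,2
2,2,3,2,2,0
0,3,1,3,3,2
2,0,2,0,3,3
[17] 3,2,1,1,0,3
3,3,3,3,2,1
1,3,2,1,0,2
2,2,3,2,2,0
0,3,1,3,3,2
2,1,2,0,3,3
[18] 3,2,1,1,0,3
3,3,3,3,2,1
1,3,2,1,0,2
2,2,3,2,2,0
0,3,1,3,3,2
2,2,2,0,3,3
[19] 3,2,1,1,0,3
3,3,3,3,2,1
1,3,2,1,0,2
2,2,3,2,2,0
0,3,1,3,3,2
2,3,2,0,3,3

70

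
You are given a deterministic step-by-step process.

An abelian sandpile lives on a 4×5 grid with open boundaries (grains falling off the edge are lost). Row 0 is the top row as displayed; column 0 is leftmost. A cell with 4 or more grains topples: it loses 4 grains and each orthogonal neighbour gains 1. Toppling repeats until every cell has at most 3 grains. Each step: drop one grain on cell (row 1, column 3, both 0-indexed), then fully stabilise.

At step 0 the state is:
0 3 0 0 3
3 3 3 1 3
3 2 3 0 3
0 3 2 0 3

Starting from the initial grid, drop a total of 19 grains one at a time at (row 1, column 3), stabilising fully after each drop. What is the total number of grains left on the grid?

k=0  0 3 0 0 3
3 3 3 1 3
3 2 3 0 3
0 3 2 0 3
k=1  0 3 0 0 3
3 3 3 2 3
3 2 3 0 3
0 3 2 0 3
k=2  0 3 0 0 3
3 3 3 3 3
3 2 3 0 3
0 3 2 0 3
k=3  2 0 2 2 0
1 3 2 2 2
1 2 2 3 1
2 1 0 2 0
k=4  2 0 2 2 0
1 3 2 3 2
1 2 2 3 1
2 1 0 2 0
k=5  2 0 2 3 0
1 3 3 1 3
1 2 3 0 2
2 1 0 3 0
k=6  2 0 2 3 0
1 3 3 2 3
1 2 3 0 2
2 1 0 3 0
k=7  2 0 2 3 0
1 3 3 3 3
1 2 3 0 2
2 1 0 3 0
k=8  2 2 0 1 2
2 1 3 3 0
2 0 1 2 3
2 2 1 3 0
k=9  2 2 1 2 2
2 2 0 1 1
2 0 2 3 3
2 2 1 3 0
k=10  2 2 1 2 2
2 2 0 2 1
2 0 2 3 3
2 2 1 3 0
k=11  2 2 1 2 2
2 2 0 3 1
2 0 2 3 3
2 2 1 3 0
k=12  2 2 1 3 2
2 2 1 1 3
2 0 3 2 0
2 2 2 0 2
k=13  2 2 1 3 2
2 2 1 2 3
2 0 3 2 0
2 2 2 0 2
k=14  2 2 1 3 2
2 2 1 3 3
2 0 3 2 0
2 2 2 0 2
k=15  2 2 2 1 0
2 2 2 2 1
2 0 3 3 1
2 2 2 0 2
k=16  2 2 2 1 0
2 2 2 3 1
2 0 3 3 1
2 2 2 0 2
k=17  2 2 3 2 0
2 3 0 2 2
2 1 1 1 2
2 2 3 1 2
k=18  2 2 3 2 0
2 3 0 3 2
2 1 1 1 2
2 2 3 1 2
k=19  2 2 3 3 0
2 3 1 0 3
2 1 1 2 2
2 2 3 1 2

37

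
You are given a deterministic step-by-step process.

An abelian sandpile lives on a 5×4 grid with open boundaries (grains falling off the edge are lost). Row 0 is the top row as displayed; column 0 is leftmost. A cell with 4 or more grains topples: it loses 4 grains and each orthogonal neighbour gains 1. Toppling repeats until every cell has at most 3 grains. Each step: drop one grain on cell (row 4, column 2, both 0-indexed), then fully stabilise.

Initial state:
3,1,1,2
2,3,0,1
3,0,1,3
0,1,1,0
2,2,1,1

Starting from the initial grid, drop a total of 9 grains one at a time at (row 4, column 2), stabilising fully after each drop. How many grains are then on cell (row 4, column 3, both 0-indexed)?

k=0  3,1,1,2
2,3,0,1
3,0,1,3
0,1,1,0
2,2,1,1
k=1  3,1,1,2
2,3,0,1
3,0,1,3
0,1,1,0
2,2,2,1
k=2  3,1,1,2
2,3,0,1
3,0,1,3
0,1,1,0
2,2,3,1
k=3  3,1,1,2
2,3,0,1
3,0,1,3
0,1,2,0
2,3,0,2
k=4  3,1,1,2
2,3,0,1
3,0,1,3
0,1,2,0
2,3,1,2
k=5  3,1,1,2
2,3,0,1
3,0,1,3
0,1,2,0
2,3,2,2
k=6  3,1,1,2
2,3,0,1
3,0,1,3
0,1,2,0
2,3,3,2
k=7  3,1,1,2
2,3,0,1
3,0,1,3
0,2,3,0
3,0,1,3
k=8  3,1,1,2
2,3,0,1
3,0,1,3
0,2,3,0
3,0,2,3
k=9  3,1,1,2
2,3,0,1
3,0,1,3
0,2,3,0
3,0,3,3

3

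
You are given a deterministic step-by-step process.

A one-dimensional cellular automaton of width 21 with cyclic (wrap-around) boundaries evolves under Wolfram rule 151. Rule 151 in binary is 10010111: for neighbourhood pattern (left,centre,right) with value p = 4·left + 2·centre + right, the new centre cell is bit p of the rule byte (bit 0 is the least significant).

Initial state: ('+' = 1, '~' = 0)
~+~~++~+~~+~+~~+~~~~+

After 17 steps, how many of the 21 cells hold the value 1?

k=0  ~+~~++~+~~+~+~~+~~~~+
k=1  ~+++~~~++++~+++++++++
k=2  ~~+~+++~++~~~+++++++~
k=3  +++~~+~~~~+++~+++++~+
k=4  ++~+++++++~+~~~+++~~~
k=5  ~~~~+++++~~++++~+~+++
k=6  ++++~+++~++~++~~+~~+~
k=7  ~++~~~+~~~~~~~++++++~
k=8  +~~+++++++++++~++++~+
k=9  ~++~+++++++++~~~++~~~
k=10  +~~~~+++++++~+++~~+++
k=11  ~++++~+++++~~~+~++~++
k=12  ~~++~~~+++~++++~~~~~~
k=13  ++~~+++~+~~~++~++++++
k=14  +~++~+~~++++~~~~+++++
k=15  ~~~~~+++~++~++++~++++
k=16  +++++~+~~~~~~++~~~++~
k=17  ~+++~~+++++++~~+++~~~

13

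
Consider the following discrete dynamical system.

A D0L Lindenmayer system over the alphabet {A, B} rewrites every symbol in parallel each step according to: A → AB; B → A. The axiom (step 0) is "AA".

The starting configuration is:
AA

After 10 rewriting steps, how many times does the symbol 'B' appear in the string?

k=0  AA
k=1  ABAB
k=2  ABAABA
k=3  ABAABABAAB
k=4  ABAABABAABAABABA
k=5  ABAABABAABAABABAABABAABAAB
k=6  ABAABABAABAABABAABABAABAABABAABAABABAABABA
k=7  ABAABABAABAABABAABABAABAABABAABAABABAABABAABAABABAABABAABAABABAABAAB
k=8  ABAABABAABAABABAABABAABAABABAABAABABAABABAABAABABAABABAABAABABAABAABABAABABAABAABABAABAABABAABABAABAABABAABABA
k=9  ABAABABAABAABABAABABAABAABABAABAABABAABABAABAABABAABABAABA…AABABAABABAABAABABAABABAABAABABAABAABABAABABAABAABABAABAAB  (len 178)
k=10  ABAABABAABAABABAABABAABAABABAABAABABAABABAABAABABAABABAABA…AABABAABABAABAABABAABABAABAABABAABAABABAABABAABAABABAABABA  (len 288)

110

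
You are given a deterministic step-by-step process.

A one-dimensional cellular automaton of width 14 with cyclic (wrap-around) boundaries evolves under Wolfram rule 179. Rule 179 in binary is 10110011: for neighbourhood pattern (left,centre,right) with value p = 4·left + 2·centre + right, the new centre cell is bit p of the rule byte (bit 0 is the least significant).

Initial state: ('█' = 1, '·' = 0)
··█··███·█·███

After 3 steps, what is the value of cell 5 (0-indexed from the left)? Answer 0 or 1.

0

t=0: ··█··███·█·███
t=1: ██·██·█·█·█·█·
t=2: ··█··█·█·█·█·█
t=3: ██·██·█·█·█·█·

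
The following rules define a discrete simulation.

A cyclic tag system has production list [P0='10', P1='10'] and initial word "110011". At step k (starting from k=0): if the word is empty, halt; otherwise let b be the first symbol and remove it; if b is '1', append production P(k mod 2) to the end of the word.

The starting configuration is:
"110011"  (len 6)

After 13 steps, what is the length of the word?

9

t=0: "110011"  (len 6)
t=1: "1001110"  (len 7)
t=2: "00111010"  (len 8)
t=3: "0111010"  (len 7)
t=4: "111010"  (len 6)
t=5: "1101010"  (len 7)
t=6: "10101010"  (len 8)
t=7: "010101010"  (len 9)
t=8: "10101010"  (len 8)
t=9: "010101010"  (len 9)
t=10: "10101010"  (len 8)
t=11: "010101010"  (len 9)
t=12: "10101010"  (len 8)
t=13: "010101010"  (len 9)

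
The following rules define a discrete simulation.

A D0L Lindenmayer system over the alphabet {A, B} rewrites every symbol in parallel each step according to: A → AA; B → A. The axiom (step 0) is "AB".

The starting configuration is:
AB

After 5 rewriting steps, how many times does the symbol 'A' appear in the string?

48

k=0  AB
k=1  AAA
k=2  AAAAAA
k=3  AAAAAAAAAAAA
k=4  AAAAAAAAAAAAAAAAAAAAAAAA
k=5  AAAAAAAAAAAAAAAAAAAAAAAAAAAAAAAAAAAAAAAAAAAAAAAA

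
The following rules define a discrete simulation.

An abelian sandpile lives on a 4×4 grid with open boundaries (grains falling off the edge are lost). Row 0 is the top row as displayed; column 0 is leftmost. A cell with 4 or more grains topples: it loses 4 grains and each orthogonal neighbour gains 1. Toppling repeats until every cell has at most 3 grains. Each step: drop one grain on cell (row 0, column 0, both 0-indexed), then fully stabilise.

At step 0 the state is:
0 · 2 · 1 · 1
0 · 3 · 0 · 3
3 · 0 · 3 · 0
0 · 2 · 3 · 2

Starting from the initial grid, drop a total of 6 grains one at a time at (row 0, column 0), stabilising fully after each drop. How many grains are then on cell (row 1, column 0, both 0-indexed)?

1

step 0: 0 · 2 · 1 · 1
0 · 3 · 0 · 3
3 · 0 · 3 · 0
0 · 2 · 3 · 2
step 1: 1 · 2 · 1 · 1
0 · 3 · 0 · 3
3 · 0 · 3 · 0
0 · 2 · 3 · 2
step 2: 2 · 2 · 1 · 1
0 · 3 · 0 · 3
3 · 0 · 3 · 0
0 · 2 · 3 · 2
step 3: 3 · 2 · 1 · 1
0 · 3 · 0 · 3
3 · 0 · 3 · 0
0 · 2 · 3 · 2
step 4: 0 · 3 · 1 · 1
1 · 3 · 0 · 3
3 · 0 · 3 · 0
0 · 2 · 3 · 2
step 5: 1 · 3 · 1 · 1
1 · 3 · 0 · 3
3 · 0 · 3 · 0
0 · 2 · 3 · 2
step 6: 2 · 3 · 1 · 1
1 · 3 · 0 · 3
3 · 0 · 3 · 0
0 · 2 · 3 · 2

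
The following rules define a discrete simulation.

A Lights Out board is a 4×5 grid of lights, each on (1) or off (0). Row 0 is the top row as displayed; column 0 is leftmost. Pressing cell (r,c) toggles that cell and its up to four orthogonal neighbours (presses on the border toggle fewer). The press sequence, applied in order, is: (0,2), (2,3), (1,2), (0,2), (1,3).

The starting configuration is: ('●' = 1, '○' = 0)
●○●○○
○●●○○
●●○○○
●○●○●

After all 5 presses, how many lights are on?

12

gen 0: ●○●○○
○●●○○
●●○○○
●○●○●
gen 1: ●●○●○
○●○○○
●●○○○
●○●○●
gen 2: ●●○●○
○●○●○
●●●●●
●○●●●
gen 3: ●●●●○
○○●○○
●●○●●
●○●●●
gen 4: ●○○○○
○○○○○
●●○●●
●○●●●
gen 5: ●○○●○
○○●●●
●●○○●
●○●●●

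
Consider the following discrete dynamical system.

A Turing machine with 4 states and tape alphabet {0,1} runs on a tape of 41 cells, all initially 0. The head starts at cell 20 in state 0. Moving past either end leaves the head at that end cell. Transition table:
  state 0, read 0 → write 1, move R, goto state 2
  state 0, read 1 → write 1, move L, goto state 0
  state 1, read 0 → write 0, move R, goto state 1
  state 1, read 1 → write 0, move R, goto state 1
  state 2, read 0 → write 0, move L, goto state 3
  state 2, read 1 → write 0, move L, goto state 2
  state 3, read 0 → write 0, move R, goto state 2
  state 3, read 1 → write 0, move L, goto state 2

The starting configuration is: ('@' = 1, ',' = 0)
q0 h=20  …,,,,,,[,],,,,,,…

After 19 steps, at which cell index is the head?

19

[0] q0 h=20  …,,,,,,[,],,,,,,…
[1] q2 h=21  …,,,,,@[,],,,,,,…
[2] q3 h=20  …,,,,,,[@],,,,,,…
[3] q2 h=19  …,,,,,,[,],,,,,,…
[4] q3 h=18  …,,,,,,[,],,,,,,…
[5] q2 h=19  …,,,,,,[,],,,,,,…
[6] q3 h=18  …,,,,,,[,],,,,,,…
[7] q2 h=19  …,,,,,,[,],,,,,,…
[8] q3 h=18  …,,,,,,[,],,,,,,…
[9] q2 h=19  …,,,,,,[,],,,,,,…
[10] q3 h=18  …,,,,,,[,],,,,,,…
[11] q2 h=19  …,,,,,,[,],,,,,,…
[12] q3 h=18  …,,,,,,[,],,,,,,…
[13] q2 h=19  …,,,,,,[,],,,,,,…
[14] q3 h=18  …,,,,,,[,],,,,,,…
[15] q2 h=19  …,,,,,,[,],,,,,,…
[16] q3 h=18  …,,,,,,[,],,,,,,…
[17] q2 h=19  …,,,,,,[,],,,,,,…
[18] q3 h=18  …,,,,,,[,],,,,,,…
[19] q2 h=19  …,,,,,,[,],,,,,,…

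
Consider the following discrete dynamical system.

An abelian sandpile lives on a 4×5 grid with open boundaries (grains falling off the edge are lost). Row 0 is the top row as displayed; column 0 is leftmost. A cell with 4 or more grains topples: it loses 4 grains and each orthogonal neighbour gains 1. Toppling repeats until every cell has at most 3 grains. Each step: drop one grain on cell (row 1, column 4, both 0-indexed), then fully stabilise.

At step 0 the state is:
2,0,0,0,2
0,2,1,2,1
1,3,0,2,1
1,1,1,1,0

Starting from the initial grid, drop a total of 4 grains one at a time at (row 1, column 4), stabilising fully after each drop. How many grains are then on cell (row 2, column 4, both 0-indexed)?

0) 2,0,0,0,2
0,2,1,2,1
1,3,0,2,1
1,1,1,1,0
1) 2,0,0,0,2
0,2,1,2,2
1,3,0,2,1
1,1,1,1,0
2) 2,0,0,0,2
0,2,1,2,3
1,3,0,2,1
1,1,1,1,0
3) 2,0,0,0,3
0,2,1,3,0
1,3,0,2,2
1,1,1,1,0
4) 2,0,0,0,3
0,2,1,3,1
1,3,0,2,2
1,1,1,1,0

2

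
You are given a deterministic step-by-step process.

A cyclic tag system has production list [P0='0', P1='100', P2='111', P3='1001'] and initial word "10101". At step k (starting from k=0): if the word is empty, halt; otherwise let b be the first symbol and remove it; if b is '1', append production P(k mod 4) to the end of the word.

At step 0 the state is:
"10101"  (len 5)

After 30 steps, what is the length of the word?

15

gen 0: "10101"  (len 5)
gen 1: "01010"  (len 5)
gen 2: "1010"  (len 4)
gen 3: "010111"  (len 6)
gen 4: "10111"  (len 5)
gen 5: "01110"  (len 5)
gen 6: "1110"  (len 4)
gen 7: "110111"  (len 6)
gen 8: "101111001"  (len 9)
gen 9: "011110010"  (len 9)
gen 10: "11110010"  (len 8)
gen 11: "1110010111"  (len 10)
gen 12: "1100101111001"  (len 13)
gen 13: "1001011110010"  (len 13)
gen 14: "001011110010100"  (len 15)
gen 15: "01011110010100"  (len 14)
gen 16: "1011110010100"  (len 13)
gen 17: "0111100101000"  (len 13)
gen 18: "111100101000"  (len 12)
gen 19: "11100101000111"  (len 14)
gen 20: "11001010001111001"  (len 17)
gen 21: "10010100011110010"  (len 17)
gen 22: "0010100011110010100"  (len 19)
gen 23: "010100011110010100"  (len 18)
gen 24: "10100011110010100"  (len 17)
gen 25: "01000111100101000"  (len 17)
gen 26: "1000111100101000"  (len 16)
gen 27: "000111100101000111"  (len 18)
gen 28: "00111100101000111"  (len 17)
gen 29: "0111100101000111"  (len 16)
gen 30: "111100101000111"  (len 15)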